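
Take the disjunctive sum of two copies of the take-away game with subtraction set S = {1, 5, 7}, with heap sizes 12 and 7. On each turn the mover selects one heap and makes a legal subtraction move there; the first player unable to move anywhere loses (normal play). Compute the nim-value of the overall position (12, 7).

All heaps use S = {1, 5, 7}:
G(0) = 0
G(1) = mex{0} = 1
G(2) = mex{1} = 0
G(3) = mex{0} = 1
G(4) = mex{1} = 0
G(5) = mex{0,0} = 1
G(6) = mex{1,1} = 0
G(7) = mex{0,0,0} = 1
G(8) = mex{1,1,1} = 0
G(9) = mex{0,0,0} = 1
G(10) = mex{1,1,1} = 0
G(11) = mex{0,0,0} = 1
G(12) = mex{1,1,1} = 0
Heap A: G(12) = 0.
Heap B: G(7) = 1.
Combined Grundy value = 0 ⊕ 1 = 1.

1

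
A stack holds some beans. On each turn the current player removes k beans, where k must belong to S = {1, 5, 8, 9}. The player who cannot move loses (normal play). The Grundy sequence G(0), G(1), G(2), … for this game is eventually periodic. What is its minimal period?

16

G(0) = 0
G(1) = mex{0} = 1
G(2) = mex{1} = 0
G(3) = mex{0} = 1
G(4) = mex{1} = 0
G(5) = mex{0,0} = 1
G(6) = mex{1,1} = 0
G(7) = mex{0,0} = 1
G(8) = mex{1,1,0} = 2
G(9) = mex{2,0,1,0} = 3
G(10) = mex{3,1,0,1} = 2
G(11) = mex{2,0,1,0} = 3
G(12) = mex{3,1,0,1} = 2
G(13) = mex{2,2,1,0} = 3
G(14) = mex{3,3,0,1} = 2
G(15) = mex{2,2,1,0} = 3
G(16) = mex{3,3,2,1} = 0
G(17) = mex{0,2,3,2} = 1
G(18) = mex{1,3,2,3} = 0
G(19) = mex{0,2,3,2} = 1
G(20) = mex{1,3,2,3} = 0
G(21) = mex{0,0,3,2} = 1
G(22) = mex{1,1,2,3} = 0
G(23) = mex{0,0,3,2} = 1
G(24) = mex{1,1,0,3} = 2
G(25) = mex{2,0,1,0} = 3
G(26) = mex{3,1,0,1} = 2
G(27) = mex{2,0,1,0} = 3
G(28) = mex{3,1,0,1} = 2
G(29) = mex{2,2,1,0} = 3
G(30) = mex{3,3,0,1} = 2
G(31) = mex{2,2,1,0} = 3
G(32) = mex{3,3,2,1} = 0
G(33) = mex{0,2,3,2} = 1
G(n+16) = G(n) holds for n = 0,…,8 (a full window of length max(S) = 9), so the sequence is purely periodic with period 16.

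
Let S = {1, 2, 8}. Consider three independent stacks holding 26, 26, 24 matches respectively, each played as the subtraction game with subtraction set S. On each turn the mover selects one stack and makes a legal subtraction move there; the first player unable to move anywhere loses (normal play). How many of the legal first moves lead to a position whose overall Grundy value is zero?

0

All stacks use S = {1, 2, 8}:
n :  0  1  2  3  4  5  6  7  8  9 10 11 12 13 14 15 16 17 18 19 20 21 22 23 24 25 26
G :  0  1  2  0  1  2  0  1  2  0  1  2  0  1  2  0  1  2  0  1  2  0  1  2  0  1  2
Stack A: G(26) = 2.
Stack B: G(26) = 2.
Stack C: G(24) = 0.
Combined Grundy value = 2 ⊕ 2 ⊕ 0 = 0.
A winning move leaves total XOR = 0, i.e. changes one component's Grundy value g to g ⊕ X where X is the current total.
Stack A: target g' = 2⊕0 = 2, but every legal move changes the Grundy value (mex property), so 0 moves.
Stack B: target g' = 2⊕0 = 2, but every legal move changes the Grundy value (mex property), so 0 moves.
Stack C: target g' = 0⊕0 = 0, but every legal move changes the Grundy value (mex property), so 0 moves.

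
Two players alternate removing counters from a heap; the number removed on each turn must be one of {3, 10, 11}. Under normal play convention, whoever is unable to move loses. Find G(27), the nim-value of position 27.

0

G(0) = 0
G(1) = mex{} = 0
G(2) = mex{} = 0
G(3) = mex{0} = 1
G(4) = mex{0} = 1
G(5) = mex{0} = 1
G(6) = mex{1} = 0
G(7) = mex{1} = 0
G(8) = mex{1} = 0
G(9) = mex{0} = 1
G(10) = mex{0,0} = 1
G(11) = mex{0,0,0} = 1
G(12) = mex{1,0,0} = 2
G(13) = mex{1,1,0} = 2
G(14) = mex{1,1,1} = 0
G(15) = mex{2,1,1} = 0
G(16) = mex{2,0,1} = 3
G(17) = mex{0,0,0} = 1
G(18) = mex{0,0,0} = 1
G(19) = mex{3,1,0} = 2
G(20) = mex{1,1,1} = 0
G(21) = mex{1,1,1} = 0
G(22) = mex{2,2,1} = 0
G(23) = mex{0,2,2} = 1
G(24) = mex{0,0,2} = 1
G(25) = mex{0,0,0} = 1
G(26) = mex{1,3,0} = 2
G(27) = mex{1,1,3} = 0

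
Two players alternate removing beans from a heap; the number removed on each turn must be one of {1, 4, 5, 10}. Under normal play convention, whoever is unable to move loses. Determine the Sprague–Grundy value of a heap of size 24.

n :  0  1  2  3  4  5  6  7  8  9 10 11 12 13 14 15 16 17 18 19 20 21 22 23 24
G :  0  1  0  1  2  3  2  3  0  1  4  0  1  2  0  1  3  0  1  2  0  1  2  0  1

1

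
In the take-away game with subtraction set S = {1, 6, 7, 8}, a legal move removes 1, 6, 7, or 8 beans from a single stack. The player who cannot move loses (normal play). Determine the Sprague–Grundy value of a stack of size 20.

3

n :  0  1  2  3  4  5  6  7  8  9 10 11 12 13 14 15 16 17 18 19 20
G :  0  1  0  1  0  1  2  3  2  3  2  3  4  0  1  0  1  0  1  2  3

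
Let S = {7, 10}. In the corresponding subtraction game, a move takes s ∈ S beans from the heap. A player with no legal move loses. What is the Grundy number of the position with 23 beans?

0

G(0) = 0
G(1) = mex{} = 0
G(2) = mex{} = 0
G(3) = mex{} = 0
G(4) = mex{} = 0
G(5) = mex{} = 0
G(6) = mex{} = 0
G(7) = mex{0} = 1
G(8) = mex{0} = 1
G(9) = mex{0} = 1
G(10) = mex{0,0} = 1
G(11) = mex{0,0} = 1
G(12) = mex{0,0} = 1
G(13) = mex{0,0} = 1
G(14) = mex{1,0} = 2
G(15) = mex{1,0} = 2
G(16) = mex{1,0} = 2
G(17) = mex{1,1} = 0
G(18) = mex{1,1} = 0
G(19) = mex{1,1} = 0
G(20) = mex{1,1} = 0
G(21) = mex{2,1} = 0
G(22) = mex{2,1} = 0
G(23) = mex{2,1} = 0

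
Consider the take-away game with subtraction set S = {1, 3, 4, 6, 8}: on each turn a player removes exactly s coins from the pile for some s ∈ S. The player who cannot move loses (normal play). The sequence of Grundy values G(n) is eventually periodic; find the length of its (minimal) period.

7

G(0) = 0
G(1) = mex{0} = 1
G(2) = mex{1} = 0
G(3) = mex{0,0} = 1
G(4) = mex{1,1,0} = 2
G(5) = mex{2,0,1} = 3
G(6) = mex{3,1,0,0} = 2
G(7) = mex{2,2,1,1} = 0
G(8) = mex{0,3,2,0,0} = 1
G(9) = mex{1,2,3,1,1} = 0
G(10) = mex{0,0,2,2,0} = 1
G(11) = mex{1,1,0,3,1} = 2
G(12) = mex{2,0,1,2,2} = 3
G(13) = mex{3,1,0,0,3} = 2
G(14) = mex{2,2,1,1,2} = 0
G(15) = mex{0,3,2,0,0} = 1
G(16) = mex{1,2,3,1,1} = 0
G(n+7) = G(n) holds for n = 0,…,7 (a full window of length max(S) = 8), so the sequence is purely periodic with period 7.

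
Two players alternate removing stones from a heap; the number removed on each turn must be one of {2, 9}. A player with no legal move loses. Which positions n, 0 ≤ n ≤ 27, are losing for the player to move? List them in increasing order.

n :  0  1  2  3  4  5  6  7  8  9 10 11 12 13 14 15 16 17 18 19 20 21 22 23 24 25 26 27
G :  0  0  1  1  0  0  1  1  0  2  1  0  0  1  1  0  0  1  1  0  2  1  0  0  1  1  0  0
P-positions are exactly the n with G(n) = 0.

0, 1, 4, 5, 8, 11, 12, 15, 16, 19, 22, 23, 26, 27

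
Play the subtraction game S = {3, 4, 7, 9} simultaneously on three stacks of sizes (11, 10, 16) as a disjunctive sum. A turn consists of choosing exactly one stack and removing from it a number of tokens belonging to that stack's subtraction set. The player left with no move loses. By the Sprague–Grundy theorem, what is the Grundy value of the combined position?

1

All stacks use S = {3, 4, 7, 9}:
n :  0  1  2  3  4  5  6  7  8  9 10 11 12 13 14 15 16
G :  0  0  0  1  1  1  2  2  2  3  3  3  0  0  0  1  1
Stack A: G(11) = 3.
Stack B: G(10) = 3.
Stack C: G(16) = 1.
Combined Grundy value = 3 ⊕ 3 ⊕ 1 = 1.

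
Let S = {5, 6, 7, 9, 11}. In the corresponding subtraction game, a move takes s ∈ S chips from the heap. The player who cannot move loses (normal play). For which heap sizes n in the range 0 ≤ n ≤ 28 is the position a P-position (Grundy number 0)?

n :  0  1  2  3  4  5  6  7  8  9 10 11 12 13 14 15 16 17 18 19 20 21 22 23 24 25 26 27 28
G :  0  0  0  0  0  1  1  1  1  1  2  2  2  2  2  3  0  0  0  0  0  1  1  1  1  1  2  2  2
P-positions are exactly the n with G(n) = 0.

0, 1, 2, 3, 4, 16, 17, 18, 19, 20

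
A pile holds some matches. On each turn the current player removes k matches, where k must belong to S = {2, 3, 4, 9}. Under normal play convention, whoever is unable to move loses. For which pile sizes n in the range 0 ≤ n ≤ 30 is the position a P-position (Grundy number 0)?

n :  0  1  2  3  4  5  6  7  8  9 10 11 12 13 14 15 16 17 18 19 20 21 22 23 24 25 26 27 28 29 30
G :  0  0  1  1  2  2  0  0  1  1  2  2  0  0  1  1  2  2  0  0  1  1  2  2  0  0  1  1  2  2  0
P-positions are exactly the n with G(n) = 0.

0, 1, 6, 7, 12, 13, 18, 19, 24, 25, 30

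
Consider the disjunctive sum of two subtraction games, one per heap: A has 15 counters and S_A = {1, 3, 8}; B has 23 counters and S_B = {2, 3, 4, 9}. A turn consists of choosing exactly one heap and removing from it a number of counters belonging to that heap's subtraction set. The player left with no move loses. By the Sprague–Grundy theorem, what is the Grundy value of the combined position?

Heap A, S = {1, 3, 8}:
n :  0  1  2  3  4  5  6  7  8  9 10 11 12 13 14 15
G :  0  1  0  1  0  1  0  1  2  3  2  0  1  0  1  0
G_A(15) = 0.
Heap B, S = {2, 3, 4, 9}:
n :  0  1  2  3  4  5  6  7  8  9 10 11 12 13 14 15 16 17 18 19 20 21 22 23
G :  0  0  1  1  2  2  0  0  1  1  2  2  0  0  1  1  2  2  0  0  1  1  2  2
G_B(23) = 2.
Combined Grundy value = 0 ⊕ 2 = 2.

2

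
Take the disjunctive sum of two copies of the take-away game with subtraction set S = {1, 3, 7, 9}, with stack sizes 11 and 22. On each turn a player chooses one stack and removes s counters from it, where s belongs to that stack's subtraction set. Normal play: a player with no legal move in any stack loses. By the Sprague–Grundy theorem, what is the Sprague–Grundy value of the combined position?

1

All stacks use S = {1, 3, 7, 9}:
G(0) = 0
G(1) = mex{0} = 1
G(2) = mex{1} = 0
G(3) = mex{0,0} = 1
G(4) = mex{1,1} = 0
G(5) = mex{0,0} = 1
G(6) = mex{1,1} = 0
G(7) = mex{0,0,0} = 1
G(8) = mex{1,1,1} = 0
G(9) = mex{0,0,0,0} = 1
G(10) = mex{1,1,1,1} = 0
G(11) = mex{0,0,0,0} = 1
G(12) = mex{1,1,1,1} = 0
G(13) = mex{0,0,0,0} = 1
G(14) = mex{1,1,1,1} = 0
G(15) = mex{0,0,0,0} = 1
G(16) = mex{1,1,1,1} = 0
G(17) = mex{0,0,0,0} = 1
G(18) = mex{1,1,1,1} = 0
G(19) = mex{0,0,0,0} = 1
G(20) = mex{1,1,1,1} = 0
G(21) = mex{0,0,0,0} = 1
G(22) = mex{1,1,1,1} = 0
Stack A: G(11) = 1.
Stack B: G(22) = 0.
Combined Grundy value = 1 ⊕ 0 = 1.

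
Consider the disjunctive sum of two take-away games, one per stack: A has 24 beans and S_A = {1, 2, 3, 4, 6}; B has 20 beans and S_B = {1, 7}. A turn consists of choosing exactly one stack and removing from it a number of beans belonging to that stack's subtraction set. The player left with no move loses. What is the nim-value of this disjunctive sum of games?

4

Stack A, S = {1, 2, 3, 4, 6}:
G(0) = 0
G(1) = mex{0} = 1
G(2) = mex{1,0} = 2
G(3) = mex{2,1,0} = 3
G(4) = mex{3,2,1,0} = 4
G(5) = mex{4,3,2,1} = 0
G(6) = mex{0,4,3,2,0} = 1
G(7) = mex{1,0,4,3,1} = 2
G(8) = mex{2,1,0,4,2} = 3
G(9) = mex{3,2,1,0,3} = 4
G(10) = mex{4,3,2,1,4} = 0
G(11) = mex{0,4,3,2,0} = 1
G(12) = mex{1,0,4,3,1} = 2
G(13) = mex{2,1,0,4,2} = 3
G(14) = mex{3,2,1,0,3} = 4
G(15) = mex{4,3,2,1,4} = 0
G(16) = mex{0,4,3,2,0} = 1
G(17) = mex{1,0,4,3,1} = 2
G(18) = mex{2,1,0,4,2} = 3
G(19) = mex{3,2,1,0,3} = 4
G(20) = mex{4,3,2,1,4} = 0
G(21) = mex{0,4,3,2,0} = 1
G(22) = mex{1,0,4,3,1} = 2
G(23) = mex{2,1,0,4,2} = 3
G(24) = mex{3,2,1,0,3} = 4
G_A(24) = 4.
Stack B, S = {1, 7}:
n :  0  1  2  3  4  5  6  7  8  9 10 11 12 13 14 15 16 17 18 19 20
G :  0  1  0  1  0  1  0  1  0  1  0  1  0  1  0  1  0  1  0  1  0
G_B(20) = 0.
Combined Grundy value = 4 ⊕ 0 = 4.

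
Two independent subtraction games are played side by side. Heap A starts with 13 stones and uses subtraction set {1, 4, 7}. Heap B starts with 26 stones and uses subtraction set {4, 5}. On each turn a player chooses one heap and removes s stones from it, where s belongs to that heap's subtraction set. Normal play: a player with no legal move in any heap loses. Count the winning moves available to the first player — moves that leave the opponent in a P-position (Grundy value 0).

2

Heap A, S = {1, 4, 7}:
G(0) = 0
G(1) = mex{0} = 1
G(2) = mex{1} = 0
G(3) = mex{0} = 1
G(4) = mex{1,0} = 2
G(5) = mex{2,1} = 0
G(6) = mex{0,0} = 1
G(7) = mex{1,1,0} = 2
G(8) = mex{2,2,1} = 0
G(9) = mex{0,0,0} = 1
G(10) = mex{1,1,1} = 0
G(11) = mex{0,2,2} = 1
G(12) = mex{1,0,0} = 2
G(13) = mex{2,1,1} = 0
G_A(13) = 0.
Heap B, S = {4, 5}:
n :  0  1  2  3  4  5  6  7  8  9 10 11 12 13 14 15 16 17 18 19 20 21 22 23 24 25 26
G :  0  0  0  0  1  1  1  1  2  0  0  0  0  1  1  1  1  2  0  0  0  0  1  1  1  1  2
G_B(26) = 2.
Combined Grundy value = 0 ⊕ 2 = 2.
A winning move leaves total XOR = 0, i.e. changes one component's Grundy value g to g ⊕ X where X is the current total.
Heap A: need g' = 0⊕2 = 2. Options: 13−1→G=2, 13−4→G=1, 13−7→G=1. Hits: 1.
Heap B: need g' = 2⊕2 = 0. Options: 26−4→G=1, 26−5→G=0. Hits: 1.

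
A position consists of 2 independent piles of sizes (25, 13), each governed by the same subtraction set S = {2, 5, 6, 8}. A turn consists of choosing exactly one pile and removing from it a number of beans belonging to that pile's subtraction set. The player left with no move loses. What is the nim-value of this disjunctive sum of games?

1

All piles use S = {2, 5, 6, 8}:
n :  0  1  2  3  4  5  6  7  8  9 10 11 12 13 14 15 16 17 18 19 20 21 22 23 24 25
G :  0  0  1  1  0  2  1  3  2  2  3  0  2  1  0  0  1  1  0  2  1  3  2  2  3  0
Pile A: G(25) = 0.
Pile B: G(13) = 1.
Combined Grundy value = 0 ⊕ 1 = 1.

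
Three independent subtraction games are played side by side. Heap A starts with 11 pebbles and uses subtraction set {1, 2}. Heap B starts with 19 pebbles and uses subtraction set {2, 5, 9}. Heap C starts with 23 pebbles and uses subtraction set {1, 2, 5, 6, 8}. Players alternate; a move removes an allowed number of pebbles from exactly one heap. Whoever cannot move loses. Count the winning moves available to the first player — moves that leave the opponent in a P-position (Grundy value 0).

4

Heap A, S = {1, 2}:
G(0) = 0
G(1) = mex{0} = 1
G(2) = mex{1,0} = 2
G(3) = mex{2,1} = 0
G(4) = mex{0,2} = 1
G(5) = mex{1,0} = 2
G(6) = mex{2,1} = 0
G(7) = mex{0,2} = 1
G(8) = mex{1,0} = 2
G(9) = mex{2,1} = 0
G(10) = mex{0,2} = 1
G(11) = mex{1,0} = 2
G_A(11) = 2.
Heap B, S = {2, 5, 9}:
n :  0  1  2  3  4  5  6  7  8  9 10 11 12 13 14 15 16 17 18 19
G :  0  0  1  1  0  2  1  0  0  1  1  0  2  1  0  0  1  1  0  2
G_B(19) = 2.
Heap C, S = {1, 2, 5, 6, 8}:
G(0) = 0
G(1) = mex{0} = 1
G(2) = mex{1,0} = 2
G(3) = mex{2,1} = 0
G(4) = mex{0,2} = 1
G(5) = mex{1,0,0} = 2
G(6) = mex{2,1,1,0} = 3
G(7) = mex{3,2,2,1} = 0
G(8) = mex{0,3,0,2,0} = 1
G(9) = mex{1,0,1,0,1} = 2
G(10) = mex{2,1,2,1,2} = 0
G(11) = mex{0,2,3,2,0} = 1
G(12) = mex{1,0,0,3,1} = 2
G(13) = mex{2,1,1,0,2} = 3
G(14) = mex{3,2,2,1,3} = 0
G(15) = mex{0,3,0,2,0} = 1
G(16) = mex{1,0,1,0,1} = 2
G(17) = mex{2,1,2,1,2} = 0
G(18) = mex{0,2,3,2,0} = 1
G(19) = mex{1,0,0,3,1} = 2
G(20) = mex{2,1,1,0,2} = 3
G(21) = mex{3,2,2,1,3} = 0
G(22) = mex{0,3,0,2,0} = 1
G(23) = mex{1,0,1,0,1} = 2
G_C(23) = 2.
Combined Grundy value = 2 ⊕ 2 ⊕ 2 = 2.
A winning move leaves total XOR = 0, i.e. changes one component's Grundy value g to g ⊕ X where X is the current total.
Heap A: need g' = 2⊕2 = 0. Options: 11−1→G=1, 11−2→G=0. Hits: 1.
Heap B: need g' = 2⊕2 = 0. Options: 19−2→G=1, 19−5→G=0, 19−9→G=1. Hits: 1.
Heap C: need g' = 2⊕2 = 0. Options: 23−1→G=1, 23−2→G=0, 23−5→G=1, 23−6→G=0, 23−8→G=1. Hits: 2.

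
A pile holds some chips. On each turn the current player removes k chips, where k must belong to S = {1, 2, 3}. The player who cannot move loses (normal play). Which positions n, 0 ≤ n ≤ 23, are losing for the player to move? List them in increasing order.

G(0) = 0
G(1) = mex{0} = 1
G(2) = mex{1,0} = 2
G(3) = mex{2,1,0} = 3
G(4) = mex{3,2,1} = 0
G(5) = mex{0,3,2} = 1
G(6) = mex{1,0,3} = 2
G(7) = mex{2,1,0} = 3
G(8) = mex{3,2,1} = 0
G(9) = mex{0,3,2} = 1
G(10) = mex{1,0,3} = 2
G(11) = mex{2,1,0} = 3
G(12) = mex{3,2,1} = 0
G(13) = mex{0,3,2} = 1
G(14) = mex{1,0,3} = 2
G(15) = mex{2,1,0} = 3
G(16) = mex{3,2,1} = 0
G(17) = mex{0,3,2} = 1
G(18) = mex{1,0,3} = 2
G(19) = mex{2,1,0} = 3
G(20) = mex{3,2,1} = 0
G(21) = mex{0,3,2} = 1
G(22) = mex{1,0,3} = 2
G(23) = mex{2,1,0} = 3
P-positions are exactly the n with G(n) = 0.

0, 4, 8, 12, 16, 20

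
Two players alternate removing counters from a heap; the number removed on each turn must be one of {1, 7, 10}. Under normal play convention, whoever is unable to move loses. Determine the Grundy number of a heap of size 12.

G(0) = 0
G(1) = mex{0} = 1
G(2) = mex{1} = 0
G(3) = mex{0} = 1
G(4) = mex{1} = 0
G(5) = mex{0} = 1
G(6) = mex{1} = 0
G(7) = mex{0,0} = 1
G(8) = mex{1,1} = 0
G(9) = mex{0,0} = 1
G(10) = mex{1,1,0} = 2
G(11) = mex{2,0,1} = 3
G(12) = mex{3,1,0} = 2

2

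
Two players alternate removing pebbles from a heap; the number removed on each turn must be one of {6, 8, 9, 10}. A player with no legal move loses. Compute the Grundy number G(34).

n :  0  1  2  3  4  5  6  7  8  9 10 11 12 13 14 15 16 17 18 19 20 21 22 23 24 25 26 27 28 29 30 31 32 33 34
G :  0  0  0  0  0  0  1  1  1  1  1  1  2  2  2  2  0  0  0  0  0  0  1  1  1  1  1  1  2  2  2  2  0  0  0

0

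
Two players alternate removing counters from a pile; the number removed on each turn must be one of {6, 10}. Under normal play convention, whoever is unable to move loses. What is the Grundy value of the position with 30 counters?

n :  0  1  2  3  4  5  6  7  8  9 10 11 12 13 14 15 16 17 18 19 20 21 22 23 24 25 26 27 28 29 30
G :  0  0  0  0  0  0  1  1  1  1  1  1  2  2  2  2  0  0  0  0  0  0  1  1  1  1  1  1  2  2  2

2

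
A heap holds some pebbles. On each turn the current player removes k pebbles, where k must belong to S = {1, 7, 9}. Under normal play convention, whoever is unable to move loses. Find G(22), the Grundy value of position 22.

0

G(0) = 0
G(1) = mex{0} = 1
G(2) = mex{1} = 0
G(3) = mex{0} = 1
G(4) = mex{1} = 0
G(5) = mex{0} = 1
G(6) = mex{1} = 0
G(7) = mex{0,0} = 1
G(8) = mex{1,1} = 0
G(9) = mex{0,0,0} = 1
G(10) = mex{1,1,1} = 0
G(11) = mex{0,0,0} = 1
G(12) = mex{1,1,1} = 0
G(13) = mex{0,0,0} = 1
G(14) = mex{1,1,1} = 0
G(15) = mex{0,0,0} = 1
G(16) = mex{1,1,1} = 0
G(17) = mex{0,0,0} = 1
G(18) = mex{1,1,1} = 0
G(19) = mex{0,0,0} = 1
G(20) = mex{1,1,1} = 0
G(21) = mex{0,0,0} = 1
G(22) = mex{1,1,1} = 0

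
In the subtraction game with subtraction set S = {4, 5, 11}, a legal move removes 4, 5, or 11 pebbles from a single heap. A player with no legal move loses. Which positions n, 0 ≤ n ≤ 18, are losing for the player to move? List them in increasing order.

G(0) = 0
G(1) = mex{} = 0
G(2) = mex{} = 0
G(3) = mex{} = 0
G(4) = mex{0} = 1
G(5) = mex{0,0} = 1
G(6) = mex{0,0} = 1
G(7) = mex{0,0} = 1
G(8) = mex{1,0} = 2
G(9) = mex{1,1} = 0
G(10) = mex{1,1} = 0
G(11) = mex{1,1,0} = 2
G(12) = mex{2,1,0} = 3
G(13) = mex{0,2,0} = 1
G(14) = mex{0,0,0} = 1
G(15) = mex{2,0,1} = 3
G(16) = mex{3,2,1} = 0
G(17) = mex{1,3,1} = 0
G(18) = mex{1,1,1} = 0
P-positions are exactly the n with G(n) = 0.

0, 1, 2, 3, 9, 10, 16, 17, 18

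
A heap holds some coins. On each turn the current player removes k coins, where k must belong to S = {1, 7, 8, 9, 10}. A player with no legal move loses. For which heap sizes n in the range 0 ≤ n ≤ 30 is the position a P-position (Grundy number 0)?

n :  0  1  2  3  4  5  6  7  8  9 10 11 12 13 14 15 16 17 18 19 20 21 22 23 24 25 26 27 28 29 30
G :  0  1  0  1  0  1  0  1  2  3  2  3  2  3  2  3  4  0  1  0  1  0  1  0  1  2  3  2  3  2  3
P-positions are exactly the n with G(n) = 0.

0, 2, 4, 6, 17, 19, 21, 23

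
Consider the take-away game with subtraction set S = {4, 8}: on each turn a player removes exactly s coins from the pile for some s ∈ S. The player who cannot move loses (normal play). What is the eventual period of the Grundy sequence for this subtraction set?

12

n :  0  1  2  3  4  5  6  7  8  9 10 11 12 13 14 15 16 17 18 19 20 21 22 23 24 25
G :  0  0  0  0  1  1  1  1  2  2  2  2  0  0  0  0  1  1  1  1  2  2  2  2  0  0
G(n+12) = G(n) holds for n = 0,…,7 (a full window of length max(S) = 8), so the sequence is purely periodic with period 12.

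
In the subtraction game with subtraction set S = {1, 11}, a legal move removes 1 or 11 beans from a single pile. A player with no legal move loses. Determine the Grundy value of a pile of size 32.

G(0) = 0
G(1) = mex{0} = 1
G(2) = mex{1} = 0
G(3) = mex{0} = 1
G(4) = mex{1} = 0
G(5) = mex{0} = 1
G(6) = mex{1} = 0
G(7) = mex{0} = 1
G(8) = mex{1} = 0
G(9) = mex{0} = 1
G(10) = mex{1} = 0
G(11) = mex{0,0} = 1
G(12) = mex{1,1} = 0
G(13) = mex{0,0} = 1
G(14) = mex{1,1} = 0
G(15) = mex{0,0} = 1
G(16) = mex{1,1} = 0
G(17) = mex{0,0} = 1
G(18) = mex{1,1} = 0
G(19) = mex{0,0} = 1
G(20) = mex{1,1} = 0
G(21) = mex{0,0} = 1
G(22) = mex{1,1} = 0
G(23) = mex{0,0} = 1
G(24) = mex{1,1} = 0
G(25) = mex{0,0} = 1
G(26) = mex{1,1} = 0
G(27) = mex{0,0} = 1
G(28) = mex{1,1} = 0
G(29) = mex{0,0} = 1
G(30) = mex{1,1} = 0
G(31) = mex{0,0} = 1
G(32) = mex{1,1} = 0

0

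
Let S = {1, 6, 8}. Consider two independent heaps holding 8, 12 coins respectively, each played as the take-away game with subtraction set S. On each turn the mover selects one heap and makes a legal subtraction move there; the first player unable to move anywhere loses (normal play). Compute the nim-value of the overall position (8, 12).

0

All heaps use S = {1, 6, 8}:
G(0) = 0
G(1) = mex{0} = 1
G(2) = mex{1} = 0
G(3) = mex{0} = 1
G(4) = mex{1} = 0
G(5) = mex{0} = 1
G(6) = mex{1,0} = 2
G(7) = mex{2,1} = 0
G(8) = mex{0,0,0} = 1
G(9) = mex{1,1,1} = 0
G(10) = mex{0,0,0} = 1
G(11) = mex{1,1,1} = 0
G(12) = mex{0,2,0} = 1
Heap A: G(8) = 1.
Heap B: G(12) = 1.
Combined Grundy value = 1 ⊕ 1 = 0.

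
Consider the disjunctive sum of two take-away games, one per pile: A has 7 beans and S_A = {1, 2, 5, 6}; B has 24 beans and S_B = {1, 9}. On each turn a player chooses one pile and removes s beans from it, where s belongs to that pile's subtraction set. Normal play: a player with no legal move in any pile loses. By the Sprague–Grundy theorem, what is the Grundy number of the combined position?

0

Pile A, S = {1, 2, 5, 6}:
G(0) = 0
G(1) = mex{0} = 1
G(2) = mex{1,0} = 2
G(3) = mex{2,1} = 0
G(4) = mex{0,2} = 1
G(5) = mex{1,0,0} = 2
G(6) = mex{2,1,1,0} = 3
G(7) = mex{3,2,2,1} = 0
G_A(7) = 0.
Pile B, S = {1, 9}:
G(0) = 0
G(1) = mex{0} = 1
G(2) = mex{1} = 0
G(3) = mex{0} = 1
G(4) = mex{1} = 0
G(5) = mex{0} = 1
G(6) = mex{1} = 0
G(7) = mex{0} = 1
G(8) = mex{1} = 0
G(9) = mex{0,0} = 1
G(10) = mex{1,1} = 0
G(11) = mex{0,0} = 1
G(12) = mex{1,1} = 0
G(13) = mex{0,0} = 1
G(14) = mex{1,1} = 0
G(15) = mex{0,0} = 1
G(16) = mex{1,1} = 0
G(17) = mex{0,0} = 1
G(18) = mex{1,1} = 0
G(19) = mex{0,0} = 1
G(20) = mex{1,1} = 0
G(21) = mex{0,0} = 1
G(22) = mex{1,1} = 0
G(23) = mex{0,0} = 1
G(24) = mex{1,1} = 0
G_B(24) = 0.
Combined Grundy value = 0 ⊕ 0 = 0.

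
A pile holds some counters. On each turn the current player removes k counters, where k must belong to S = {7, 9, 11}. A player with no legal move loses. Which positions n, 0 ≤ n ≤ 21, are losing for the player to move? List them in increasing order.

n :  0  1  2  3  4  5  6  7  8  9 10 11 12 13 14 15 16 17 18 19 20 21
G :  0  0  0  0  0  0  0  1  1  1  1  1  1  1  2  2  2  2  0  0  0  0
P-positions are exactly the n with G(n) = 0.

0, 1, 2, 3, 4, 5, 6, 18, 19, 20, 21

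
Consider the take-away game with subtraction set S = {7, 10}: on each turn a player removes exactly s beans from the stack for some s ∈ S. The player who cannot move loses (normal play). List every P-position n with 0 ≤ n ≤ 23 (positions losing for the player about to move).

0, 1, 2, 3, 4, 5, 6, 17, 18, 19, 20, 21, 22, 23

G(0) = 0
G(1) = mex{} = 0
G(2) = mex{} = 0
G(3) = mex{} = 0
G(4) = mex{} = 0
G(5) = mex{} = 0
G(6) = mex{} = 0
G(7) = mex{0} = 1
G(8) = mex{0} = 1
G(9) = mex{0} = 1
G(10) = mex{0,0} = 1
G(11) = mex{0,0} = 1
G(12) = mex{0,0} = 1
G(13) = mex{0,0} = 1
G(14) = mex{1,0} = 2
G(15) = mex{1,0} = 2
G(16) = mex{1,0} = 2
G(17) = mex{1,1} = 0
G(18) = mex{1,1} = 0
G(19) = mex{1,1} = 0
G(20) = mex{1,1} = 0
G(21) = mex{2,1} = 0
G(22) = mex{2,1} = 0
G(23) = mex{2,1} = 0
P-positions are exactly the n with G(n) = 0.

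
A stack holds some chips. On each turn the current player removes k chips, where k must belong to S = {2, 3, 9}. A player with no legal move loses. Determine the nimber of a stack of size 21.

2

G(0) = 0
G(1) = mex{} = 0
G(2) = mex{0} = 1
G(3) = mex{0,0} = 1
G(4) = mex{1,0} = 2
G(5) = mex{1,1} = 0
G(6) = mex{2,1} = 0
G(7) = mex{0,2} = 1
G(8) = mex{0,0} = 1
G(9) = mex{1,0,0} = 2
G(10) = mex{1,1,0} = 2
G(11) = mex{2,1,1} = 0
G(12) = mex{2,2,1} = 0
G(13) = mex{0,2,2} = 1
G(14) = mex{0,0,0} = 1
G(15) = mex{1,0,0} = 2
G(16) = mex{1,1,1} = 0
G(17) = mex{2,1,1} = 0
G(18) = mex{0,2,2} = 1
G(19) = mex{0,0,2} = 1
G(20) = mex{1,0,0} = 2
G(21) = mex{1,1,0} = 2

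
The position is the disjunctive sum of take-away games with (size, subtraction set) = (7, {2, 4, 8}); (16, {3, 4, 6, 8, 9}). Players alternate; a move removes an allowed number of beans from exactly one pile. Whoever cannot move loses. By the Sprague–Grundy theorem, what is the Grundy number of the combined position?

Pile A, S = {2, 4, 8}:
G(0) = 0
G(1) = mex{} = 0
G(2) = mex{0} = 1
G(3) = mex{0} = 1
G(4) = mex{1,0} = 2
G(5) = mex{1,0} = 2
G(6) = mex{2,1} = 0
G(7) = mex{2,1} = 0
G_A(7) = 0.
Pile B, S = {3, 4, 6, 8, 9}:
n :  0  1  2  3  4  5  6  7  8  9 10 11 12 13 14 15 16
G :  0  0  0  1  1  1  2  2  2  3  3  3  0  0  0  1  1
G_B(16) = 1.
Combined Grundy value = 0 ⊕ 1 = 1.

1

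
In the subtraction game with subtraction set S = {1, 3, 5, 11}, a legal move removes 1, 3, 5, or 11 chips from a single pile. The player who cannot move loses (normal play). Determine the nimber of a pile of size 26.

G(0) = 0
G(1) = mex{0} = 1
G(2) = mex{1} = 0
G(3) = mex{0,0} = 1
G(4) = mex{1,1} = 0
G(5) = mex{0,0,0} = 1
G(6) = mex{1,1,1} = 0
G(7) = mex{0,0,0} = 1
G(8) = mex{1,1,1} = 0
G(9) = mex{0,0,0} = 1
G(10) = mex{1,1,1} = 0
G(11) = mex{0,0,0,0} = 1
G(12) = mex{1,1,1,1} = 0
G(13) = mex{0,0,0,0} = 1
G(14) = mex{1,1,1,1} = 0
G(15) = mex{0,0,0,0} = 1
G(16) = mex{1,1,1,1} = 0
G(17) = mex{0,0,0,0} = 1
G(18) = mex{1,1,1,1} = 0
G(19) = mex{0,0,0,0} = 1
G(20) = mex{1,1,1,1} = 0
G(21) = mex{0,0,0,0} = 1
G(22) = mex{1,1,1,1} = 0
G(23) = mex{0,0,0,0} = 1
G(24) = mex{1,1,1,1} = 0
G(25) = mex{0,0,0,0} = 1
G(26) = mex{1,1,1,1} = 0

0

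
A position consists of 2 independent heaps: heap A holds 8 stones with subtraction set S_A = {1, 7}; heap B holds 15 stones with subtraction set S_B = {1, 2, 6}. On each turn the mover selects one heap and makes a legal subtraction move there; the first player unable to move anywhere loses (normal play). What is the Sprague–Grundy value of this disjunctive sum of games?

1

Heap A, S = {1, 7}:
G(0) = 0
G(1) = mex{0} = 1
G(2) = mex{1} = 0
G(3) = mex{0} = 1
G(4) = mex{1} = 0
G(5) = mex{0} = 1
G(6) = mex{1} = 0
G(7) = mex{0,0} = 1
G(8) = mex{1,1} = 0
G_A(8) = 0.
Heap B, S = {1, 2, 6}:
G(0) = 0
G(1) = mex{0} = 1
G(2) = mex{1,0} = 2
G(3) = mex{2,1} = 0
G(4) = mex{0,2} = 1
G(5) = mex{1,0} = 2
G(6) = mex{2,1,0} = 3
G(7) = mex{3,2,1} = 0
G(8) = mex{0,3,2} = 1
G(9) = mex{1,0,0} = 2
G(10) = mex{2,1,1} = 0
G(11) = mex{0,2,2} = 1
G(12) = mex{1,0,3} = 2
G(13) = mex{2,1,0} = 3
G(14) = mex{3,2,1} = 0
G(15) = mex{0,3,2} = 1
G_B(15) = 1.
Combined Grundy value = 0 ⊕ 1 = 1.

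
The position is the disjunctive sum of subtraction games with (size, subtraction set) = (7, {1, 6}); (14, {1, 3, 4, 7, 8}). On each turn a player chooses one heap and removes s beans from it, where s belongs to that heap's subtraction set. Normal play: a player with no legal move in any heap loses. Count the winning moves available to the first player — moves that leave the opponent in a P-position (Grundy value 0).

Heap A, S = {1, 6}:
G(0) = 0
G(1) = mex{0} = 1
G(2) = mex{1} = 0
G(3) = mex{0} = 1
G(4) = mex{1} = 0
G(5) = mex{0} = 1
G(6) = mex{1,0} = 2
G(7) = mex{2,1} = 0
G_A(7) = 0.
Heap B, S = {1, 3, 4, 7, 8}:
n :  0  1  2  3  4  5  6  7  8  9 10 11 12 13 14
G :  0  1  0  1  2  3  2  3  4  5  4  0  1  0  1
G_B(14) = 1.
Combined Grundy value = 0 ⊕ 1 = 1.
A winning move leaves total XOR = 0, i.e. changes one component's Grundy value g to g ⊕ X where X is the current total.
Heap A: need g' = 0⊕1 = 1. Options: 7−1→G=2, 7−6→G=1. Hits: 1.
Heap B: need g' = 1⊕1 = 0. Options: 14−1→G=0, 14−3→G=0, 14−4→G=4, 14−7→G=3, 14−8→G=2. Hits: 2.

3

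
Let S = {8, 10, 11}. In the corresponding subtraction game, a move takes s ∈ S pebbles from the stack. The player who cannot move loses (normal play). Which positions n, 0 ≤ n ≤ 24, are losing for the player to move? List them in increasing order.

n :  0  1  2  3  4  5  6  7  8  9 10 11 12 13 14 15 16 17 18 19 20 21 22 23 24
G :  0  0  0  0  0  0  0  0  1  1  1  1  1  1  1  1  2  2  2  0  0  0  0  0  0
P-positions are exactly the n with G(n) = 0.

0, 1, 2, 3, 4, 5, 6, 7, 19, 20, 21, 22, 23, 24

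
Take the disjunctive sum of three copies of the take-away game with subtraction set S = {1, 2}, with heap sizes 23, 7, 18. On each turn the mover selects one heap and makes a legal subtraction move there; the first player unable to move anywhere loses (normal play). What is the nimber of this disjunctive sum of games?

3

All heaps use S = {1, 2}:
G(0) = 0
G(1) = mex{0} = 1
G(2) = mex{1,0} = 2
G(3) = mex{2,1} = 0
G(4) = mex{0,2} = 1
G(5) = mex{1,0} = 2
G(6) = mex{2,1} = 0
G(7) = mex{0,2} = 1
G(8) = mex{1,0} = 2
G(9) = mex{2,1} = 0
G(10) = mex{0,2} = 1
G(11) = mex{1,0} = 2
G(12) = mex{2,1} = 0
G(13) = mex{0,2} = 1
G(14) = mex{1,0} = 2
G(15) = mex{2,1} = 0
G(16) = mex{0,2} = 1
G(17) = mex{1,0} = 2
G(18) = mex{2,1} = 0
G(19) = mex{0,2} = 1
G(20) = mex{1,0} = 2
G(21) = mex{2,1} = 0
G(22) = mex{0,2} = 1
G(23) = mex{1,0} = 2
Heap A: G(23) = 2.
Heap B: G(7) = 1.
Heap C: G(18) = 0.
Combined Grundy value = 2 ⊕ 1 ⊕ 0 = 3.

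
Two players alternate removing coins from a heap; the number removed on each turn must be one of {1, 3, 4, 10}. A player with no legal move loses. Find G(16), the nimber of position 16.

0

G(0) = 0
G(1) = mex{0} = 1
G(2) = mex{1} = 0
G(3) = mex{0,0} = 1
G(4) = mex{1,1,0} = 2
G(5) = mex{2,0,1} = 3
G(6) = mex{3,1,0} = 2
G(7) = mex{2,2,1} = 0
G(8) = mex{0,3,2} = 1
G(9) = mex{1,2,3} = 0
G(10) = mex{0,0,2,0} = 1
G(11) = mex{1,1,0,1} = 2
G(12) = mex{2,0,1,0} = 3
G(13) = mex{3,1,0,1} = 2
G(14) = mex{2,2,1,2} = 0
G(15) = mex{0,3,2,3} = 1
G(16) = mex{1,2,3,2} = 0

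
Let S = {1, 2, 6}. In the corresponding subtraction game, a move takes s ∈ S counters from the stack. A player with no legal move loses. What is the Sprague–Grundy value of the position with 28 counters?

0

n :  0  1  2  3  4  5  6  7  8  9 10 11 12 13 14 15 16 17 18 19 20 21 22 23 24 25 26 27 28
G :  0  1  2  0  1  2  3  0  1  2  0  1  2  3  0  1  2  0  1  2  3  0  1  2  0  1  2  3  0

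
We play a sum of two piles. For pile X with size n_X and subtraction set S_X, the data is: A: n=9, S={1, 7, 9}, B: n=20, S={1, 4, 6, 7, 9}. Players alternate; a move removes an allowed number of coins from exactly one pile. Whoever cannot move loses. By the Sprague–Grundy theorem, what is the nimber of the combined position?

Pile A, S = {1, 7, 9}:
G(0) = 0
G(1) = mex{0} = 1
G(2) = mex{1} = 0
G(3) = mex{0} = 1
G(4) = mex{1} = 0
G(5) = mex{0} = 1
G(6) = mex{1} = 0
G(7) = mex{0,0} = 1
G(8) = mex{1,1} = 0
G(9) = mex{0,0,0} = 1
G_A(9) = 1.
Pile B, S = {1, 4, 6, 7, 9}:
n :  0  1  2  3  4  5  6  7  8  9 10 11 12 13 14 15 16 17 18 19 20
G :  0  1  0  1  2  0  1  2  3  2  0  1  2  0  1  0  1  2  0  1  2
G_B(20) = 2.
Combined Grundy value = 1 ⊕ 2 = 3.

3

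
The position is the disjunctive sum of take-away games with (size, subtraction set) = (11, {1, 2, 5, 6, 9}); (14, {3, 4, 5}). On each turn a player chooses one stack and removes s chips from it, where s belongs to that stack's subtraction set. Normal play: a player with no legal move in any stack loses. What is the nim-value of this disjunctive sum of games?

3

Stack A, S = {1, 2, 5, 6, 9}:
G(0) = 0
G(1) = mex{0} = 1
G(2) = mex{1,0} = 2
G(3) = mex{2,1} = 0
G(4) = mex{0,2} = 1
G(5) = mex{1,0,0} = 2
G(6) = mex{2,1,1,0} = 3
G(7) = mex{3,2,2,1} = 0
G(8) = mex{0,3,0,2} = 1
G(9) = mex{1,0,1,0,0} = 2
G(10) = mex{2,1,2,1,1} = 0
G(11) = mex{0,2,3,2,2} = 1
G_A(11) = 1.
Stack B, S = {3, 4, 5}:
n :  0  1  2  3  4  5  6  7  8  9 10 11 12 13 14
G :  0  0  0  1  1  1  2  2  0  0  0  1  1  1  2
G_B(14) = 2.
Combined Grundy value = 1 ⊕ 2 = 3.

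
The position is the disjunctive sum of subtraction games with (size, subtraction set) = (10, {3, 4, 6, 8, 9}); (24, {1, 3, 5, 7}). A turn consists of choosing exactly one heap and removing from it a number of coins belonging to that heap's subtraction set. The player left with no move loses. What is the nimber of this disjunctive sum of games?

3

Heap A, S = {3, 4, 6, 8, 9}:
n :  0  1  2  3  4  5  6  7  8  9 10
G :  0  0  0  1  1  1  2  2  2  3  3
G_A(10) = 3.
Heap B, S = {1, 3, 5, 7}:
G(0) = 0
G(1) = mex{0} = 1
G(2) = mex{1} = 0
G(3) = mex{0,0} = 1
G(4) = mex{1,1} = 0
G(5) = mex{0,0,0} = 1
G(6) = mex{1,1,1} = 0
G(7) = mex{0,0,0,0} = 1
G(8) = mex{1,1,1,1} = 0
G(9) = mex{0,0,0,0} = 1
G(10) = mex{1,1,1,1} = 0
G(11) = mex{0,0,0,0} = 1
G(12) = mex{1,1,1,1} = 0
G(13) = mex{0,0,0,0} = 1
G(14) = mex{1,1,1,1} = 0
G(15) = mex{0,0,0,0} = 1
G(16) = mex{1,1,1,1} = 0
G(17) = mex{0,0,0,0} = 1
G(18) = mex{1,1,1,1} = 0
G(19) = mex{0,0,0,0} = 1
G(20) = mex{1,1,1,1} = 0
G(21) = mex{0,0,0,0} = 1
G(22) = mex{1,1,1,1} = 0
G(23) = mex{0,0,0,0} = 1
G(24) = mex{1,1,1,1} = 0
G_B(24) = 0.
Combined Grundy value = 3 ⊕ 0 = 3.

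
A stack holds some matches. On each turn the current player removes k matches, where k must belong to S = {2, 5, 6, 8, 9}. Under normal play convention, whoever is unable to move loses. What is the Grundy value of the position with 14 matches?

n :  0  1  2  3  4  5  6  7  8  9 10 11 12 13 14
G :  0  0  1  1  0  2  1  3  2  2  3  0  2  1  0

0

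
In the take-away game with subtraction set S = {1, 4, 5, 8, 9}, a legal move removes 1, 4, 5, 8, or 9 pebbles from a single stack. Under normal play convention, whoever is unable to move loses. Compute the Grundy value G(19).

3

n :  0  1  2  3  4  5  6  7  8  9 10 11 12 13 14 15 16 17 18 19
G :  0  1  0  1  2  3  2  3  4  5  4  5  0  1  0  1  2  3  2  3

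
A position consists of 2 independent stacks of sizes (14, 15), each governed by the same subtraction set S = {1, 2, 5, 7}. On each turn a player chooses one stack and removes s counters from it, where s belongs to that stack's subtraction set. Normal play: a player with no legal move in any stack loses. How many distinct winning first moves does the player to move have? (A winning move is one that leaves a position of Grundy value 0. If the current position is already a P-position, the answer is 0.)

All stacks use S = {1, 2, 5, 7}:
n :  0  1  2  3  4  5  6  7  8  9 10 11 12 13 14 15
G :  0  1  2  0  1  2  0  1  2  0  1  2  0  1  2  0
Stack A: G(14) = 2.
Stack B: G(15) = 0.
Combined Grundy value = 2 ⊕ 0 = 2.
A winning move leaves total XOR = 0, i.e. changes one component's Grundy value g to g ⊕ X where X is the current total.
Stack A: need g' = 2⊕2 = 0. Options: 14−1→G=1, 14−2→G=0, 14−5→G=0, 14−7→G=1. Hits: 2.
Stack B: need g' = 0⊕2 = 2. Options: 15−1→G=2, 15−2→G=1, 15−5→G=1, 15−7→G=2. Hits: 2.

4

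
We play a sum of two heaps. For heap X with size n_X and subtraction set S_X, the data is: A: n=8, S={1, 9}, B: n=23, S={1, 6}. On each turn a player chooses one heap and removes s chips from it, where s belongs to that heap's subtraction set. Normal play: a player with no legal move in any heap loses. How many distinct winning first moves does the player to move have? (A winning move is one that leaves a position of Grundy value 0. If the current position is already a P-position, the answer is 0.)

Heap A, S = {1, 9}:
n : 0 1 2 3 4 5 6 7 8
G : 0 1 0 1 0 1 0 1 0
G_A(8) = 0.
Heap B, S = {1, 6}:
n :  0  1  2  3  4  5  6  7  8  9 10 11 12 13 14 15 16 17 18 19 20 21 22 23
G :  0  1  0  1  0  1  2  0  1  0  1  0  1  2  0  1  0  1  0  1  2  0  1  0
G_B(23) = 0.
Combined Grundy value = 0 ⊕ 0 = 0.
A winning move leaves total XOR = 0, i.e. changes one component's Grundy value g to g ⊕ X where X is the current total.
Heap A: target g' = 0⊕0 = 0, but every legal move changes the Grundy value (mex property), so 0 moves.
Heap B: target g' = 0⊕0 = 0, but every legal move changes the Grundy value (mex property), so 0 moves.

0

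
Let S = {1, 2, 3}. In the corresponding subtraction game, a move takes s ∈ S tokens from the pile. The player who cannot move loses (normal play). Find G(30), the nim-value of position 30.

2

n :  0  1  2  3  4  5  6  7  8  9 10 11 12 13 14 15 16 17 18 19 20 21 22 23 24 25 26 27 28 29 30
G :  0  1  2  3  0  1  2  3  0  1  2  3  0  1  2  3  0  1  2  3  0  1  2  3  0  1  2  3  0  1  2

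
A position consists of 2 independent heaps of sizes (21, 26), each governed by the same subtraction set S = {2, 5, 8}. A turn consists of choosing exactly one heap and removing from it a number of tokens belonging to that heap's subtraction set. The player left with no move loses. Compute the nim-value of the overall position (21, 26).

1

All heaps use S = {2, 5, 8}:
n :  0  1  2  3  4  5  6  7  8  9 10 11 12 13 14 15 16 17 18 19 20 21 22 23 24 25 26
G :  0  0  1  1  0  2  1  0  2  1  0  0  1  1  0  2  1  0  2  1  0  0  1  1  0  2  1
Heap A: G(21) = 0.
Heap B: G(26) = 1.
Combined Grundy value = 0 ⊕ 1 = 1.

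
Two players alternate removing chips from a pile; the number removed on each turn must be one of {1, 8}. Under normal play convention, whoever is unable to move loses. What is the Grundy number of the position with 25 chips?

n :  0  1  2  3  4  5  6  7  8  9 10 11 12 13 14 15 16 17 18 19 20 21 22 23 24 25
G :  0  1  0  1  0  1  0  1  2  0  1  0  1  0  1  0  1  2  0  1  0  1  0  1  0  1

1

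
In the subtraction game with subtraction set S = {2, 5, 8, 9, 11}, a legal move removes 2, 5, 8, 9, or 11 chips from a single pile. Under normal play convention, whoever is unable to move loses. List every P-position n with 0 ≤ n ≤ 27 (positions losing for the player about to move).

0, 1, 4, 7, 14, 17, 20, 21, 24, 27

n :  0  1  2  3  4  5  6  7  8  9 10 11 12 13 14 15 16 17 18 19 20 21 22 23 24 25 26 27
G :  0  0  1  1  0  2  1  0  2  1  3  2  2  3  0  2  1  0  2  1  0  0  1  1  0  2  1  0
P-positions are exactly the n with G(n) = 0.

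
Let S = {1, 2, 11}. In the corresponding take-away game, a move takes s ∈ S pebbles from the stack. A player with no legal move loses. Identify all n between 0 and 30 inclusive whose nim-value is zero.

0, 3, 6, 9, 12, 15, 18, 21, 24, 27, 30

G(0) = 0
G(1) = mex{0} = 1
G(2) = mex{1,0} = 2
G(3) = mex{2,1} = 0
G(4) = mex{0,2} = 1
G(5) = mex{1,0} = 2
G(6) = mex{2,1} = 0
G(7) = mex{0,2} = 1
G(8) = mex{1,0} = 2
G(9) = mex{2,1} = 0
G(10) = mex{0,2} = 1
G(11) = mex{1,0,0} = 2
G(12) = mex{2,1,1} = 0
G(13) = mex{0,2,2} = 1
G(14) = mex{1,0,0} = 2
G(15) = mex{2,1,1} = 0
G(16) = mex{0,2,2} = 1
G(17) = mex{1,0,0} = 2
G(18) = mex{2,1,1} = 0
G(19) = mex{0,2,2} = 1
G(20) = mex{1,0,0} = 2
G(21) = mex{2,1,1} = 0
G(22) = mex{0,2,2} = 1
G(23) = mex{1,0,0} = 2
G(24) = mex{2,1,1} = 0
G(25) = mex{0,2,2} = 1
G(26) = mex{1,0,0} = 2
G(27) = mex{2,1,1} = 0
G(28) = mex{0,2,2} = 1
G(29) = mex{1,0,0} = 2
G(30) = mex{2,1,1} = 0
P-positions are exactly the n with G(n) = 0.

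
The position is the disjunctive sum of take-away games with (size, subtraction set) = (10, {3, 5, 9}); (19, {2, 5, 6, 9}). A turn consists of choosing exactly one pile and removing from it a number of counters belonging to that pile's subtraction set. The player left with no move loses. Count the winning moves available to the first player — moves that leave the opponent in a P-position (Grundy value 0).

1

Pile A, S = {3, 5, 9}:
n :  0  1  2  3  4  5  6  7  8  9 10
G :  0  0  0  1  1  1  2  2  0  3  3
G_A(10) = 3.
Pile B, S = {2, 5, 6, 9}:
n :  0  1  2  3  4  5  6  7  8  9 10 11 12 13 14 15 16 17 18 19
G :  0  0  1  1  0  2  1  3  0  2  1  0  0  1  1  0  2  1  3  0
G_B(19) = 0.
Combined Grundy value = 3 ⊕ 0 = 3.
A winning move leaves total XOR = 0, i.e. changes one component's Grundy value g to g ⊕ X where X is the current total.
Pile A: need g' = 3⊕3 = 0. Options: 10−3→G=2, 10−5→G=1, 10−9→G=0. Hits: 1.
Pile B: need g' = 0⊕3 = 3. Options: 19−2→G=1, 19−5→G=1, 19−6→G=1, 19−9→G=1. Hits: 0.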